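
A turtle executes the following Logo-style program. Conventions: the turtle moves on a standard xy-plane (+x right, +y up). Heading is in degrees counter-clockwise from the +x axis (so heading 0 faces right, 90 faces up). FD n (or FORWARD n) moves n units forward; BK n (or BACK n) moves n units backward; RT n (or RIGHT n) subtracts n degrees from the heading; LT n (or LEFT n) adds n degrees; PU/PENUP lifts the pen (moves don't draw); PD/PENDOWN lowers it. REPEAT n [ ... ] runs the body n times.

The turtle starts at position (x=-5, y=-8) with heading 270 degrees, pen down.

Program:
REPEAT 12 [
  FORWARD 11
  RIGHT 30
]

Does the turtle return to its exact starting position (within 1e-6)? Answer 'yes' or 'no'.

Answer: yes

Derivation:
Executing turtle program step by step:
Start: pos=(-5,-8), heading=270, pen down
REPEAT 12 [
  -- iteration 1/12 --
  FD 11: (-5,-8) -> (-5,-19) [heading=270, draw]
  RT 30: heading 270 -> 240
  -- iteration 2/12 --
  FD 11: (-5,-19) -> (-10.5,-28.526) [heading=240, draw]
  RT 30: heading 240 -> 210
  -- iteration 3/12 --
  FD 11: (-10.5,-28.526) -> (-20.026,-34.026) [heading=210, draw]
  RT 30: heading 210 -> 180
  -- iteration 4/12 --
  FD 11: (-20.026,-34.026) -> (-31.026,-34.026) [heading=180, draw]
  RT 30: heading 180 -> 150
  -- iteration 5/12 --
  FD 11: (-31.026,-34.026) -> (-40.553,-28.526) [heading=150, draw]
  RT 30: heading 150 -> 120
  -- iteration 6/12 --
  FD 11: (-40.553,-28.526) -> (-46.053,-19) [heading=120, draw]
  RT 30: heading 120 -> 90
  -- iteration 7/12 --
  FD 11: (-46.053,-19) -> (-46.053,-8) [heading=90, draw]
  RT 30: heading 90 -> 60
  -- iteration 8/12 --
  FD 11: (-46.053,-8) -> (-40.553,1.526) [heading=60, draw]
  RT 30: heading 60 -> 30
  -- iteration 9/12 --
  FD 11: (-40.553,1.526) -> (-31.026,7.026) [heading=30, draw]
  RT 30: heading 30 -> 0
  -- iteration 10/12 --
  FD 11: (-31.026,7.026) -> (-20.026,7.026) [heading=0, draw]
  RT 30: heading 0 -> 330
  -- iteration 11/12 --
  FD 11: (-20.026,7.026) -> (-10.5,1.526) [heading=330, draw]
  RT 30: heading 330 -> 300
  -- iteration 12/12 --
  FD 11: (-10.5,1.526) -> (-5,-8) [heading=300, draw]
  RT 30: heading 300 -> 270
]
Final: pos=(-5,-8), heading=270, 12 segment(s) drawn

Start position: (-5, -8)
Final position: (-5, -8)
Distance = 0; < 1e-6 -> CLOSED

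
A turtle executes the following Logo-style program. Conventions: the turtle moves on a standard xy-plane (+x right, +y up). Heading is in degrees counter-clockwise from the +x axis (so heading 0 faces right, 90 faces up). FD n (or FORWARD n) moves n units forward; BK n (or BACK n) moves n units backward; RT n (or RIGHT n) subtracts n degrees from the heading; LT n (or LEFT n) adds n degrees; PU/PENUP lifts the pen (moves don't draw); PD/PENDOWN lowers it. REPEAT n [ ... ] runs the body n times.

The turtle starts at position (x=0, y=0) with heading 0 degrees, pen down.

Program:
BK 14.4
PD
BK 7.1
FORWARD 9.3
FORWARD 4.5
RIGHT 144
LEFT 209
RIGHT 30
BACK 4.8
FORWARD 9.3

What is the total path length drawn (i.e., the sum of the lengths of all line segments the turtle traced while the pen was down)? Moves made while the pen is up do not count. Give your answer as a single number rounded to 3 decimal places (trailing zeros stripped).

Executing turtle program step by step:
Start: pos=(0,0), heading=0, pen down
BK 14.4: (0,0) -> (-14.4,0) [heading=0, draw]
PD: pen down
BK 7.1: (-14.4,0) -> (-21.5,0) [heading=0, draw]
FD 9.3: (-21.5,0) -> (-12.2,0) [heading=0, draw]
FD 4.5: (-12.2,0) -> (-7.7,0) [heading=0, draw]
RT 144: heading 0 -> 216
LT 209: heading 216 -> 65
RT 30: heading 65 -> 35
BK 4.8: (-7.7,0) -> (-11.632,-2.753) [heading=35, draw]
FD 9.3: (-11.632,-2.753) -> (-4.014,2.581) [heading=35, draw]
Final: pos=(-4.014,2.581), heading=35, 6 segment(s) drawn

Segment lengths:
  seg 1: (0,0) -> (-14.4,0), length = 14.4
  seg 2: (-14.4,0) -> (-21.5,0), length = 7.1
  seg 3: (-21.5,0) -> (-12.2,0), length = 9.3
  seg 4: (-12.2,0) -> (-7.7,0), length = 4.5
  seg 5: (-7.7,0) -> (-11.632,-2.753), length = 4.8
  seg 6: (-11.632,-2.753) -> (-4.014,2.581), length = 9.3
Total = 49.4

Answer: 49.4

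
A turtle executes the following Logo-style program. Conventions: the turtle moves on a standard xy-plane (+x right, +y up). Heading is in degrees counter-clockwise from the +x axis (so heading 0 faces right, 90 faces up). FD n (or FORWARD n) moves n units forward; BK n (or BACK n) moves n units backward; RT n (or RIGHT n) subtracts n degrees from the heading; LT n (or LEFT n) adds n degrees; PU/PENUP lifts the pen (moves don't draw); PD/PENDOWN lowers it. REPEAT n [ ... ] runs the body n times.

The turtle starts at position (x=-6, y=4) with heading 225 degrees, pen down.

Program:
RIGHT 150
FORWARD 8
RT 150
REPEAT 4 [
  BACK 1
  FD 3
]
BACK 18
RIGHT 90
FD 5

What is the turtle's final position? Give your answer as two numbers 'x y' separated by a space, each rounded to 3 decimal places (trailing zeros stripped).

Executing turtle program step by step:
Start: pos=(-6,4), heading=225, pen down
RT 150: heading 225 -> 75
FD 8: (-6,4) -> (-3.929,11.727) [heading=75, draw]
RT 150: heading 75 -> 285
REPEAT 4 [
  -- iteration 1/4 --
  BK 1: (-3.929,11.727) -> (-4.188,12.693) [heading=285, draw]
  FD 3: (-4.188,12.693) -> (-3.412,9.796) [heading=285, draw]
  -- iteration 2/4 --
  BK 1: (-3.412,9.796) -> (-3.671,10.761) [heading=285, draw]
  FD 3: (-3.671,10.761) -> (-2.894,7.864) [heading=285, draw]
  -- iteration 3/4 --
  BK 1: (-2.894,7.864) -> (-3.153,8.83) [heading=285, draw]
  FD 3: (-3.153,8.83) -> (-2.377,5.932) [heading=285, draw]
  -- iteration 4/4 --
  BK 1: (-2.377,5.932) -> (-2.635,6.898) [heading=285, draw]
  FD 3: (-2.635,6.898) -> (-1.859,4) [heading=285, draw]
]
BK 18: (-1.859,4) -> (-6.518,21.387) [heading=285, draw]
RT 90: heading 285 -> 195
FD 5: (-6.518,21.387) -> (-11.347,20.093) [heading=195, draw]
Final: pos=(-11.347,20.093), heading=195, 11 segment(s) drawn

Answer: -11.347 20.093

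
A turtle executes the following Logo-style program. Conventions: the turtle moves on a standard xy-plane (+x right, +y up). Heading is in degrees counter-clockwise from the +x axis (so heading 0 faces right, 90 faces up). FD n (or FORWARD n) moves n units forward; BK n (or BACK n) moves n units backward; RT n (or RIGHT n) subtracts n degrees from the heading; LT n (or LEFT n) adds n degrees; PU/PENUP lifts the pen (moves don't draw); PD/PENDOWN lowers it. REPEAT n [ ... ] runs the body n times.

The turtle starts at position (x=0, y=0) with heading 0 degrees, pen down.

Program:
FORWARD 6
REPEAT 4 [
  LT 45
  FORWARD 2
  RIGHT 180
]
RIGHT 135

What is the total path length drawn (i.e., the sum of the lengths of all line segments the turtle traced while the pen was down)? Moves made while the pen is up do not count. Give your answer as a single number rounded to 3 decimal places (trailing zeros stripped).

Executing turtle program step by step:
Start: pos=(0,0), heading=0, pen down
FD 6: (0,0) -> (6,0) [heading=0, draw]
REPEAT 4 [
  -- iteration 1/4 --
  LT 45: heading 0 -> 45
  FD 2: (6,0) -> (7.414,1.414) [heading=45, draw]
  RT 180: heading 45 -> 225
  -- iteration 2/4 --
  LT 45: heading 225 -> 270
  FD 2: (7.414,1.414) -> (7.414,-0.586) [heading=270, draw]
  RT 180: heading 270 -> 90
  -- iteration 3/4 --
  LT 45: heading 90 -> 135
  FD 2: (7.414,-0.586) -> (6,0.828) [heading=135, draw]
  RT 180: heading 135 -> 315
  -- iteration 4/4 --
  LT 45: heading 315 -> 0
  FD 2: (6,0.828) -> (8,0.828) [heading=0, draw]
  RT 180: heading 0 -> 180
]
RT 135: heading 180 -> 45
Final: pos=(8,0.828), heading=45, 5 segment(s) drawn

Segment lengths:
  seg 1: (0,0) -> (6,0), length = 6
  seg 2: (6,0) -> (7.414,1.414), length = 2
  seg 3: (7.414,1.414) -> (7.414,-0.586), length = 2
  seg 4: (7.414,-0.586) -> (6,0.828), length = 2
  seg 5: (6,0.828) -> (8,0.828), length = 2
Total = 14

Answer: 14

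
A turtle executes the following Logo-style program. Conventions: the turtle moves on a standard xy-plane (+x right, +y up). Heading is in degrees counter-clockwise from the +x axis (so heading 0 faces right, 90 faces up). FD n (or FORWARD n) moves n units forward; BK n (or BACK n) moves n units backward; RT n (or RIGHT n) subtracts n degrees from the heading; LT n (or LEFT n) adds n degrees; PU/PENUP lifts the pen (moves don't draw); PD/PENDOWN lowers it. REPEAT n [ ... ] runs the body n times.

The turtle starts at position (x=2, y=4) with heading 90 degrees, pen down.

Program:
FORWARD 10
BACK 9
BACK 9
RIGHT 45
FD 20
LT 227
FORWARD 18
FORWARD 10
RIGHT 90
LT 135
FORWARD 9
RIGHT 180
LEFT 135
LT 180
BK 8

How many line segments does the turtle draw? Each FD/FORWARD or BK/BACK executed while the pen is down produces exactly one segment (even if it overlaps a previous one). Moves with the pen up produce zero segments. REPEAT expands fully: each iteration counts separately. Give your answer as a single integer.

Executing turtle program step by step:
Start: pos=(2,4), heading=90, pen down
FD 10: (2,4) -> (2,14) [heading=90, draw]
BK 9: (2,14) -> (2,5) [heading=90, draw]
BK 9: (2,5) -> (2,-4) [heading=90, draw]
RT 45: heading 90 -> 45
FD 20: (2,-4) -> (16.142,10.142) [heading=45, draw]
LT 227: heading 45 -> 272
FD 18: (16.142,10.142) -> (16.77,-7.847) [heading=272, draw]
FD 10: (16.77,-7.847) -> (17.119,-17.841) [heading=272, draw]
RT 90: heading 272 -> 182
LT 135: heading 182 -> 317
FD 9: (17.119,-17.841) -> (23.702,-23.979) [heading=317, draw]
RT 180: heading 317 -> 137
LT 135: heading 137 -> 272
LT 180: heading 272 -> 92
BK 8: (23.702,-23.979) -> (23.981,-31.974) [heading=92, draw]
Final: pos=(23.981,-31.974), heading=92, 8 segment(s) drawn
Segments drawn: 8

Answer: 8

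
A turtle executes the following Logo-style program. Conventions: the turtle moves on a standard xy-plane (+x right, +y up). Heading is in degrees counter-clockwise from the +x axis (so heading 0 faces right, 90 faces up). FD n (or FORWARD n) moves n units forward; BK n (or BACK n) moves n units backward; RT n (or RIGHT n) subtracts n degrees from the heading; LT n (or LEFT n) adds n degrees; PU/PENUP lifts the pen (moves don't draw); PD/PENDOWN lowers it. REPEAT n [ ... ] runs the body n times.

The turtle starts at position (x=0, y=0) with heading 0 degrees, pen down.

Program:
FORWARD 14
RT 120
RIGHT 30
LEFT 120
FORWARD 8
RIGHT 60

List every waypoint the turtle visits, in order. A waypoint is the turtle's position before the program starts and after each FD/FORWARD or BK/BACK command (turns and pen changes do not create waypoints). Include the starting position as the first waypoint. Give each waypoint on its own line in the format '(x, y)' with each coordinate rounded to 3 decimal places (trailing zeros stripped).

Executing turtle program step by step:
Start: pos=(0,0), heading=0, pen down
FD 14: (0,0) -> (14,0) [heading=0, draw]
RT 120: heading 0 -> 240
RT 30: heading 240 -> 210
LT 120: heading 210 -> 330
FD 8: (14,0) -> (20.928,-4) [heading=330, draw]
RT 60: heading 330 -> 270
Final: pos=(20.928,-4), heading=270, 2 segment(s) drawn
Waypoints (3 total):
(0, 0)
(14, 0)
(20.928, -4)

Answer: (0, 0)
(14, 0)
(20.928, -4)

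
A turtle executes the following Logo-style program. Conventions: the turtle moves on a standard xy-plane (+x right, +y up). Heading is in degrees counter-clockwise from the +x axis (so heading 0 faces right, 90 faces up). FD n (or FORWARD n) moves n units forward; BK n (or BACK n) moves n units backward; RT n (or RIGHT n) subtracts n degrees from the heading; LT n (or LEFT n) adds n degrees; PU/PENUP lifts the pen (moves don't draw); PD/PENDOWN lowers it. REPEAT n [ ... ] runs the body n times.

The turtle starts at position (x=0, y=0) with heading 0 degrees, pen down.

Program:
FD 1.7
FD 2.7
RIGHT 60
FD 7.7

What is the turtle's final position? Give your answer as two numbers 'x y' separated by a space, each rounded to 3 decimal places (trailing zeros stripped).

Executing turtle program step by step:
Start: pos=(0,0), heading=0, pen down
FD 1.7: (0,0) -> (1.7,0) [heading=0, draw]
FD 2.7: (1.7,0) -> (4.4,0) [heading=0, draw]
RT 60: heading 0 -> 300
FD 7.7: (4.4,0) -> (8.25,-6.668) [heading=300, draw]
Final: pos=(8.25,-6.668), heading=300, 3 segment(s) drawn

Answer: 8.25 -6.668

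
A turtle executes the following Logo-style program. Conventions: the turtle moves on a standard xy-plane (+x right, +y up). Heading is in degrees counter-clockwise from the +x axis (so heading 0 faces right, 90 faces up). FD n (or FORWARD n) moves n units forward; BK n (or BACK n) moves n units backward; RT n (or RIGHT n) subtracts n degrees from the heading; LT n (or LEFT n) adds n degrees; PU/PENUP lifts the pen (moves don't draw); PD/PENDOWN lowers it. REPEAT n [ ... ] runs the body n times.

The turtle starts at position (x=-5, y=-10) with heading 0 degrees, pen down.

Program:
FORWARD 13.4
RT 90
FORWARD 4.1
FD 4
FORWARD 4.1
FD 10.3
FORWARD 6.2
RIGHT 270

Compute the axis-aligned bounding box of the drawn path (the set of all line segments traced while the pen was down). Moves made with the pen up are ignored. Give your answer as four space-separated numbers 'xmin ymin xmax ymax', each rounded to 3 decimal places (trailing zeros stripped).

Answer: -5 -38.7 8.4 -10

Derivation:
Executing turtle program step by step:
Start: pos=(-5,-10), heading=0, pen down
FD 13.4: (-5,-10) -> (8.4,-10) [heading=0, draw]
RT 90: heading 0 -> 270
FD 4.1: (8.4,-10) -> (8.4,-14.1) [heading=270, draw]
FD 4: (8.4,-14.1) -> (8.4,-18.1) [heading=270, draw]
FD 4.1: (8.4,-18.1) -> (8.4,-22.2) [heading=270, draw]
FD 10.3: (8.4,-22.2) -> (8.4,-32.5) [heading=270, draw]
FD 6.2: (8.4,-32.5) -> (8.4,-38.7) [heading=270, draw]
RT 270: heading 270 -> 0
Final: pos=(8.4,-38.7), heading=0, 6 segment(s) drawn

Segment endpoints: x in {-5, 8.4}, y in {-38.7, -32.5, -22.2, -18.1, -14.1, -10}
xmin=-5, ymin=-38.7, xmax=8.4, ymax=-10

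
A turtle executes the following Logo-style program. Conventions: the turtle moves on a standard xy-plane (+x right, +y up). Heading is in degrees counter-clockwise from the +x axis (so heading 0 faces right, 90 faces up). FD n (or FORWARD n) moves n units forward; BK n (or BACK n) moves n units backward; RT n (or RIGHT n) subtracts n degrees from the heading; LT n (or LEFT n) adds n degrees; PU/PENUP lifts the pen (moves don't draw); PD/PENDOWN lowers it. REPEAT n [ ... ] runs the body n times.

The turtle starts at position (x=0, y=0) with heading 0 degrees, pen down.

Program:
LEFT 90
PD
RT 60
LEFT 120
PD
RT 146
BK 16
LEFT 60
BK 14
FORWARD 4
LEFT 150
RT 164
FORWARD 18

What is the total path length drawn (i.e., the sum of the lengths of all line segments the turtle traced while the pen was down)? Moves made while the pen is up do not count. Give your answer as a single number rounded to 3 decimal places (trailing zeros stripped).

Answer: 52

Derivation:
Executing turtle program step by step:
Start: pos=(0,0), heading=0, pen down
LT 90: heading 0 -> 90
PD: pen down
RT 60: heading 90 -> 30
LT 120: heading 30 -> 150
PD: pen down
RT 146: heading 150 -> 4
BK 16: (0,0) -> (-15.961,-1.116) [heading=4, draw]
LT 60: heading 4 -> 64
BK 14: (-15.961,-1.116) -> (-22.098,-13.699) [heading=64, draw]
FD 4: (-22.098,-13.699) -> (-20.345,-10.104) [heading=64, draw]
LT 150: heading 64 -> 214
RT 164: heading 214 -> 50
FD 18: (-20.345,-10.104) -> (-8.775,3.685) [heading=50, draw]
Final: pos=(-8.775,3.685), heading=50, 4 segment(s) drawn

Segment lengths:
  seg 1: (0,0) -> (-15.961,-1.116), length = 16
  seg 2: (-15.961,-1.116) -> (-22.098,-13.699), length = 14
  seg 3: (-22.098,-13.699) -> (-20.345,-10.104), length = 4
  seg 4: (-20.345,-10.104) -> (-8.775,3.685), length = 18
Total = 52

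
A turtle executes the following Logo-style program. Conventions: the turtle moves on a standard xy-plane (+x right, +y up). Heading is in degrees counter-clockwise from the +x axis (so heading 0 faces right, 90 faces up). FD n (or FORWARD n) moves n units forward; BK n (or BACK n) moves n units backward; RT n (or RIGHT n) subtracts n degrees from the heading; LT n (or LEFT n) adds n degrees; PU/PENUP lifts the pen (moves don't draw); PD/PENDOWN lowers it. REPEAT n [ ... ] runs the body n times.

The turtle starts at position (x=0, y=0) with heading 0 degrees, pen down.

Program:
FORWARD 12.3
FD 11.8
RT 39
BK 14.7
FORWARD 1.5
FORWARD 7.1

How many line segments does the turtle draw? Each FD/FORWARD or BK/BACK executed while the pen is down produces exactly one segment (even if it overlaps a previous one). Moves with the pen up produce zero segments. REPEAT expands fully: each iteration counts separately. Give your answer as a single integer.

Answer: 5

Derivation:
Executing turtle program step by step:
Start: pos=(0,0), heading=0, pen down
FD 12.3: (0,0) -> (12.3,0) [heading=0, draw]
FD 11.8: (12.3,0) -> (24.1,0) [heading=0, draw]
RT 39: heading 0 -> 321
BK 14.7: (24.1,0) -> (12.676,9.251) [heading=321, draw]
FD 1.5: (12.676,9.251) -> (13.842,8.307) [heading=321, draw]
FD 7.1: (13.842,8.307) -> (19.359,3.839) [heading=321, draw]
Final: pos=(19.359,3.839), heading=321, 5 segment(s) drawn
Segments drawn: 5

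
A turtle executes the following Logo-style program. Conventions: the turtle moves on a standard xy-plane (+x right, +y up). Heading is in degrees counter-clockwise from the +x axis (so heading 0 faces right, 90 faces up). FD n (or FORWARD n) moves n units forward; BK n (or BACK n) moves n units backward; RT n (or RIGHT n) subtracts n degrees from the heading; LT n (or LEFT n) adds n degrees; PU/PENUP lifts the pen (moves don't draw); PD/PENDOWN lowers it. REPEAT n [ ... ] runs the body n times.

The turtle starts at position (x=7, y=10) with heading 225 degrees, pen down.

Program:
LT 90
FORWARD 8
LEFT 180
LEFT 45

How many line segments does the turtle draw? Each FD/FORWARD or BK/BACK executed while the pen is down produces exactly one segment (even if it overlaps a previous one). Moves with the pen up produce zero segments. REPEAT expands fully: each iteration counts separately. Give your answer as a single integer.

Answer: 1

Derivation:
Executing turtle program step by step:
Start: pos=(7,10), heading=225, pen down
LT 90: heading 225 -> 315
FD 8: (7,10) -> (12.657,4.343) [heading=315, draw]
LT 180: heading 315 -> 135
LT 45: heading 135 -> 180
Final: pos=(12.657,4.343), heading=180, 1 segment(s) drawn
Segments drawn: 1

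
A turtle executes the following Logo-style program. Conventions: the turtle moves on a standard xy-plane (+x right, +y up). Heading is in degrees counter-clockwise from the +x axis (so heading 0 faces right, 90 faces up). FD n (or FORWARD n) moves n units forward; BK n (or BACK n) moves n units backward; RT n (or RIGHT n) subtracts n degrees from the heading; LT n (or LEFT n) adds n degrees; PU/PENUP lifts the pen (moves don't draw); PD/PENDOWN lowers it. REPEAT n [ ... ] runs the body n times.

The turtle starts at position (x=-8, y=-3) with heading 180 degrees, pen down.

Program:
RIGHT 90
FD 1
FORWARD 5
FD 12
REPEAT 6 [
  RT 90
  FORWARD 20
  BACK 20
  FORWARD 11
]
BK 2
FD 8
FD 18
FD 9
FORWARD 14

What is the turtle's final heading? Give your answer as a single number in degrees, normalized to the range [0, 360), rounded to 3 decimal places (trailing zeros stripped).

Executing turtle program step by step:
Start: pos=(-8,-3), heading=180, pen down
RT 90: heading 180 -> 90
FD 1: (-8,-3) -> (-8,-2) [heading=90, draw]
FD 5: (-8,-2) -> (-8,3) [heading=90, draw]
FD 12: (-8,3) -> (-8,15) [heading=90, draw]
REPEAT 6 [
  -- iteration 1/6 --
  RT 90: heading 90 -> 0
  FD 20: (-8,15) -> (12,15) [heading=0, draw]
  BK 20: (12,15) -> (-8,15) [heading=0, draw]
  FD 11: (-8,15) -> (3,15) [heading=0, draw]
  -- iteration 2/6 --
  RT 90: heading 0 -> 270
  FD 20: (3,15) -> (3,-5) [heading=270, draw]
  BK 20: (3,-5) -> (3,15) [heading=270, draw]
  FD 11: (3,15) -> (3,4) [heading=270, draw]
  -- iteration 3/6 --
  RT 90: heading 270 -> 180
  FD 20: (3,4) -> (-17,4) [heading=180, draw]
  BK 20: (-17,4) -> (3,4) [heading=180, draw]
  FD 11: (3,4) -> (-8,4) [heading=180, draw]
  -- iteration 4/6 --
  RT 90: heading 180 -> 90
  FD 20: (-8,4) -> (-8,24) [heading=90, draw]
  BK 20: (-8,24) -> (-8,4) [heading=90, draw]
  FD 11: (-8,4) -> (-8,15) [heading=90, draw]
  -- iteration 5/6 --
  RT 90: heading 90 -> 0
  FD 20: (-8,15) -> (12,15) [heading=0, draw]
  BK 20: (12,15) -> (-8,15) [heading=0, draw]
  FD 11: (-8,15) -> (3,15) [heading=0, draw]
  -- iteration 6/6 --
  RT 90: heading 0 -> 270
  FD 20: (3,15) -> (3,-5) [heading=270, draw]
  BK 20: (3,-5) -> (3,15) [heading=270, draw]
  FD 11: (3,15) -> (3,4) [heading=270, draw]
]
BK 2: (3,4) -> (3,6) [heading=270, draw]
FD 8: (3,6) -> (3,-2) [heading=270, draw]
FD 18: (3,-2) -> (3,-20) [heading=270, draw]
FD 9: (3,-20) -> (3,-29) [heading=270, draw]
FD 14: (3,-29) -> (3,-43) [heading=270, draw]
Final: pos=(3,-43), heading=270, 26 segment(s) drawn

Answer: 270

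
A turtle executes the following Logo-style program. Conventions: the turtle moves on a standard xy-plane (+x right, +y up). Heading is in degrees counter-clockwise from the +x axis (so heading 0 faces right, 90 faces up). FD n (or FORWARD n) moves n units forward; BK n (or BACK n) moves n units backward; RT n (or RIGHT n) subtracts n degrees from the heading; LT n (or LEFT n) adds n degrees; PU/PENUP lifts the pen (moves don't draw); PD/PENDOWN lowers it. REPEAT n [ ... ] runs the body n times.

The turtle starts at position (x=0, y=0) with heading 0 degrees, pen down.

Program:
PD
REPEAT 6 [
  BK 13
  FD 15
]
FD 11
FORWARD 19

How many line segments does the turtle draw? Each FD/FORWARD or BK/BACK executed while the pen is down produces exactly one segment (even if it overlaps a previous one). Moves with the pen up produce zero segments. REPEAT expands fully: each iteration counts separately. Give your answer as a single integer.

Executing turtle program step by step:
Start: pos=(0,0), heading=0, pen down
PD: pen down
REPEAT 6 [
  -- iteration 1/6 --
  BK 13: (0,0) -> (-13,0) [heading=0, draw]
  FD 15: (-13,0) -> (2,0) [heading=0, draw]
  -- iteration 2/6 --
  BK 13: (2,0) -> (-11,0) [heading=0, draw]
  FD 15: (-11,0) -> (4,0) [heading=0, draw]
  -- iteration 3/6 --
  BK 13: (4,0) -> (-9,0) [heading=0, draw]
  FD 15: (-9,0) -> (6,0) [heading=0, draw]
  -- iteration 4/6 --
  BK 13: (6,0) -> (-7,0) [heading=0, draw]
  FD 15: (-7,0) -> (8,0) [heading=0, draw]
  -- iteration 5/6 --
  BK 13: (8,0) -> (-5,0) [heading=0, draw]
  FD 15: (-5,0) -> (10,0) [heading=0, draw]
  -- iteration 6/6 --
  BK 13: (10,0) -> (-3,0) [heading=0, draw]
  FD 15: (-3,0) -> (12,0) [heading=0, draw]
]
FD 11: (12,0) -> (23,0) [heading=0, draw]
FD 19: (23,0) -> (42,0) [heading=0, draw]
Final: pos=(42,0), heading=0, 14 segment(s) drawn
Segments drawn: 14

Answer: 14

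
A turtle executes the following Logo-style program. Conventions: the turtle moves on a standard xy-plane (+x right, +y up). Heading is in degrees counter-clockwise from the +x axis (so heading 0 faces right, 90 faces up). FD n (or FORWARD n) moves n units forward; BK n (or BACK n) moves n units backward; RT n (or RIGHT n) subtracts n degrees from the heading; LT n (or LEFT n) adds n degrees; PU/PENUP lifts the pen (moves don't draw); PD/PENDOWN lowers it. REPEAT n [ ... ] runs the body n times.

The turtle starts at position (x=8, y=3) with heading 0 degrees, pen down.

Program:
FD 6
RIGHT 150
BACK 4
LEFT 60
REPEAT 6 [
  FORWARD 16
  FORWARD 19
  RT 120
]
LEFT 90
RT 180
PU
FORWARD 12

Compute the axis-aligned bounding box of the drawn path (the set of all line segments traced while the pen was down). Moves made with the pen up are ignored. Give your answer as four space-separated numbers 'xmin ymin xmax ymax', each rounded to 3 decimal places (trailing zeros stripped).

Executing turtle program step by step:
Start: pos=(8,3), heading=0, pen down
FD 6: (8,3) -> (14,3) [heading=0, draw]
RT 150: heading 0 -> 210
BK 4: (14,3) -> (17.464,5) [heading=210, draw]
LT 60: heading 210 -> 270
REPEAT 6 [
  -- iteration 1/6 --
  FD 16: (17.464,5) -> (17.464,-11) [heading=270, draw]
  FD 19: (17.464,-11) -> (17.464,-30) [heading=270, draw]
  RT 120: heading 270 -> 150
  -- iteration 2/6 --
  FD 16: (17.464,-30) -> (3.608,-22) [heading=150, draw]
  FD 19: (3.608,-22) -> (-12.847,-12.5) [heading=150, draw]
  RT 120: heading 150 -> 30
  -- iteration 3/6 --
  FD 16: (-12.847,-12.5) -> (1.01,-4.5) [heading=30, draw]
  FD 19: (1.01,-4.5) -> (17.464,5) [heading=30, draw]
  RT 120: heading 30 -> 270
  -- iteration 4/6 --
  FD 16: (17.464,5) -> (17.464,-11) [heading=270, draw]
  FD 19: (17.464,-11) -> (17.464,-30) [heading=270, draw]
  RT 120: heading 270 -> 150
  -- iteration 5/6 --
  FD 16: (17.464,-30) -> (3.608,-22) [heading=150, draw]
  FD 19: (3.608,-22) -> (-12.847,-12.5) [heading=150, draw]
  RT 120: heading 150 -> 30
  -- iteration 6/6 --
  FD 16: (-12.847,-12.5) -> (1.01,-4.5) [heading=30, draw]
  FD 19: (1.01,-4.5) -> (17.464,5) [heading=30, draw]
  RT 120: heading 30 -> 270
]
LT 90: heading 270 -> 0
RT 180: heading 0 -> 180
PU: pen up
FD 12: (17.464,5) -> (5.464,5) [heading=180, move]
Final: pos=(5.464,5), heading=180, 14 segment(s) drawn

Segment endpoints: x in {-12.847, -12.847, 1.01, 1.01, 3.608, 3.608, 8, 14, 17.464, 17.464, 17.464, 17.464, 17.464}, y in {-30, -30, -22, -22, -12.5, -12.5, -11, -11, -4.5, -4.5, 3, 5, 5, 5}
xmin=-12.847, ymin=-30, xmax=17.464, ymax=5

Answer: -12.847 -30 17.464 5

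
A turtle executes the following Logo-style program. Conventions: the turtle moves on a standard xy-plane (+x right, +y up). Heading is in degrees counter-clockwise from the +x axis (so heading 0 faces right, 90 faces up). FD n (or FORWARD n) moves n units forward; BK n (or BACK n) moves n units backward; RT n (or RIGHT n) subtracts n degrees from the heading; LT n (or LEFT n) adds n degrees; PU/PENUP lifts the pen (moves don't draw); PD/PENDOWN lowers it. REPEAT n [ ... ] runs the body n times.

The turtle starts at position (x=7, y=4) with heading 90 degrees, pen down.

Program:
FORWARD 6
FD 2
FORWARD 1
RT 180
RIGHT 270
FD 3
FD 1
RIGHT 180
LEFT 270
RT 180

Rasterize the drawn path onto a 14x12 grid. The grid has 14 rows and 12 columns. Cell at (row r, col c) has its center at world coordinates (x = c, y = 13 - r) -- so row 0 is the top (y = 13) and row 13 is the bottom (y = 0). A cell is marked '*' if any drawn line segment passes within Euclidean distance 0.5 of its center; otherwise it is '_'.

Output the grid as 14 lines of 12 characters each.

Answer: _______*****
_______*____
_______*____
_______*____
_______*____
_______*____
_______*____
_______*____
_______*____
_______*____
____________
____________
____________
____________

Derivation:
Segment 0: (7,4) -> (7,10)
Segment 1: (7,10) -> (7,12)
Segment 2: (7,12) -> (7,13)
Segment 3: (7,13) -> (10,13)
Segment 4: (10,13) -> (11,13)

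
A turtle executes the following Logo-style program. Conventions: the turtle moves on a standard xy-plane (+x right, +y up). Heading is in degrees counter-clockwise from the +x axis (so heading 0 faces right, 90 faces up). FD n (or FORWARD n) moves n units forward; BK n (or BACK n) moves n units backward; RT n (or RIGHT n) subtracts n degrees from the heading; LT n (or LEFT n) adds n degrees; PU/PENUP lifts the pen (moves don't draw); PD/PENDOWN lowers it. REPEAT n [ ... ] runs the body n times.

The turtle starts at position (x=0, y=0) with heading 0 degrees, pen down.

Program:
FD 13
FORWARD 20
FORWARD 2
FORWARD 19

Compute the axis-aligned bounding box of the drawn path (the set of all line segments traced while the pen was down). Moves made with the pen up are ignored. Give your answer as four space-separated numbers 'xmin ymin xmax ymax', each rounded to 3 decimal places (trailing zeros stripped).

Answer: 0 0 54 0

Derivation:
Executing turtle program step by step:
Start: pos=(0,0), heading=0, pen down
FD 13: (0,0) -> (13,0) [heading=0, draw]
FD 20: (13,0) -> (33,0) [heading=0, draw]
FD 2: (33,0) -> (35,0) [heading=0, draw]
FD 19: (35,0) -> (54,0) [heading=0, draw]
Final: pos=(54,0), heading=0, 4 segment(s) drawn

Segment endpoints: x in {0, 13, 33, 35, 54}, y in {0}
xmin=0, ymin=0, xmax=54, ymax=0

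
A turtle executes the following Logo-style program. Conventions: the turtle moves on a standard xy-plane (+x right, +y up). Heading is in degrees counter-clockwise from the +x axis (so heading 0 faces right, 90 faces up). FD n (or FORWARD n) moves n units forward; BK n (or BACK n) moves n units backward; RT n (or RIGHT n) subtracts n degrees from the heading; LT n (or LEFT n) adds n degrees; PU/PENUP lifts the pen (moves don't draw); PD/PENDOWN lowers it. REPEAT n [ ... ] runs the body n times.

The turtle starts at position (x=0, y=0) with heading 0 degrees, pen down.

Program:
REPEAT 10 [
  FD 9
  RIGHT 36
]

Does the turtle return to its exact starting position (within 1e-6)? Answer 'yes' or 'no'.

Executing turtle program step by step:
Start: pos=(0,0), heading=0, pen down
REPEAT 10 [
  -- iteration 1/10 --
  FD 9: (0,0) -> (9,0) [heading=0, draw]
  RT 36: heading 0 -> 324
  -- iteration 2/10 --
  FD 9: (9,0) -> (16.281,-5.29) [heading=324, draw]
  RT 36: heading 324 -> 288
  -- iteration 3/10 --
  FD 9: (16.281,-5.29) -> (19.062,-13.85) [heading=288, draw]
  RT 36: heading 288 -> 252
  -- iteration 4/10 --
  FD 9: (19.062,-13.85) -> (16.281,-22.409) [heading=252, draw]
  RT 36: heading 252 -> 216
  -- iteration 5/10 --
  FD 9: (16.281,-22.409) -> (9,-27.699) [heading=216, draw]
  RT 36: heading 216 -> 180
  -- iteration 6/10 --
  FD 9: (9,-27.699) -> (0,-27.699) [heading=180, draw]
  RT 36: heading 180 -> 144
  -- iteration 7/10 --
  FD 9: (0,-27.699) -> (-7.281,-22.409) [heading=144, draw]
  RT 36: heading 144 -> 108
  -- iteration 8/10 --
  FD 9: (-7.281,-22.409) -> (-10.062,-13.85) [heading=108, draw]
  RT 36: heading 108 -> 72
  -- iteration 9/10 --
  FD 9: (-10.062,-13.85) -> (-7.281,-5.29) [heading=72, draw]
  RT 36: heading 72 -> 36
  -- iteration 10/10 --
  FD 9: (-7.281,-5.29) -> (0,0) [heading=36, draw]
  RT 36: heading 36 -> 0
]
Final: pos=(0,0), heading=0, 10 segment(s) drawn

Start position: (0, 0)
Final position: (0, 0)
Distance = 0; < 1e-6 -> CLOSED

Answer: yes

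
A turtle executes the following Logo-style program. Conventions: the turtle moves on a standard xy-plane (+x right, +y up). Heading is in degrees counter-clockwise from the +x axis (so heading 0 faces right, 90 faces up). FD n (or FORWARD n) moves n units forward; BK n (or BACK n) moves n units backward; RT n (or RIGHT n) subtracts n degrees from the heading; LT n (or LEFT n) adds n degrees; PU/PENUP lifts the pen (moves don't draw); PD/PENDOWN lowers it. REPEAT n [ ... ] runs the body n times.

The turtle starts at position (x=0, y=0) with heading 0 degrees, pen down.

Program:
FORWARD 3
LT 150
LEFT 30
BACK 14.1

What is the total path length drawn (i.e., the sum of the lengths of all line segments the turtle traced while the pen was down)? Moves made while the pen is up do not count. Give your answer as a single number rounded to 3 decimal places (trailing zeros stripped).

Executing turtle program step by step:
Start: pos=(0,0), heading=0, pen down
FD 3: (0,0) -> (3,0) [heading=0, draw]
LT 150: heading 0 -> 150
LT 30: heading 150 -> 180
BK 14.1: (3,0) -> (17.1,0) [heading=180, draw]
Final: pos=(17.1,0), heading=180, 2 segment(s) drawn

Segment lengths:
  seg 1: (0,0) -> (3,0), length = 3
  seg 2: (3,0) -> (17.1,0), length = 14.1
Total = 17.1

Answer: 17.1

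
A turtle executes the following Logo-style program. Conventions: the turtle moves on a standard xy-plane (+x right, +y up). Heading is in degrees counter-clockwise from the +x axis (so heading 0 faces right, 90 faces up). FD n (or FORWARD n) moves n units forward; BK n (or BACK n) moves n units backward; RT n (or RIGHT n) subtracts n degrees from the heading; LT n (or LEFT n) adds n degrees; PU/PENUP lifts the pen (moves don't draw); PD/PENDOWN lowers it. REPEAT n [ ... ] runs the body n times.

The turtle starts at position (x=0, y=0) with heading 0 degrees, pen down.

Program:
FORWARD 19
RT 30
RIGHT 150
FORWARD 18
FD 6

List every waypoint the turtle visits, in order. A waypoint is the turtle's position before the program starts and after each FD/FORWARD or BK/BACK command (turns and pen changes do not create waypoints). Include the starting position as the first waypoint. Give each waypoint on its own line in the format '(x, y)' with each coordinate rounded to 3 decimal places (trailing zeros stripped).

Answer: (0, 0)
(19, 0)
(1, 0)
(-5, 0)

Derivation:
Executing turtle program step by step:
Start: pos=(0,0), heading=0, pen down
FD 19: (0,0) -> (19,0) [heading=0, draw]
RT 30: heading 0 -> 330
RT 150: heading 330 -> 180
FD 18: (19,0) -> (1,0) [heading=180, draw]
FD 6: (1,0) -> (-5,0) [heading=180, draw]
Final: pos=(-5,0), heading=180, 3 segment(s) drawn
Waypoints (4 total):
(0, 0)
(19, 0)
(1, 0)
(-5, 0)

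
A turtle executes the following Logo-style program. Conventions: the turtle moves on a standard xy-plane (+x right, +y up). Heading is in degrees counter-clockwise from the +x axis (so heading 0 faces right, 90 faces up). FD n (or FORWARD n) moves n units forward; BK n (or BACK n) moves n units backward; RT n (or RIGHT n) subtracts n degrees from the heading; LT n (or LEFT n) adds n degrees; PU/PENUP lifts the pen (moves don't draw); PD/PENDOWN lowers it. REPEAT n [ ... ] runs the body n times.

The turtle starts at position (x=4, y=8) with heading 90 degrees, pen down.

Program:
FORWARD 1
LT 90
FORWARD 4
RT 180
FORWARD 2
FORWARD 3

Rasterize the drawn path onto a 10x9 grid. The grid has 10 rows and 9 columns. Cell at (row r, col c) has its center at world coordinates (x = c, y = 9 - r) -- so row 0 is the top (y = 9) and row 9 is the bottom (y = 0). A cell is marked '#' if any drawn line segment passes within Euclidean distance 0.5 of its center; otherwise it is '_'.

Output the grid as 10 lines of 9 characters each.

Answer: ######___
____#____
_________
_________
_________
_________
_________
_________
_________
_________

Derivation:
Segment 0: (4,8) -> (4,9)
Segment 1: (4,9) -> (0,9)
Segment 2: (0,9) -> (2,9)
Segment 3: (2,9) -> (5,9)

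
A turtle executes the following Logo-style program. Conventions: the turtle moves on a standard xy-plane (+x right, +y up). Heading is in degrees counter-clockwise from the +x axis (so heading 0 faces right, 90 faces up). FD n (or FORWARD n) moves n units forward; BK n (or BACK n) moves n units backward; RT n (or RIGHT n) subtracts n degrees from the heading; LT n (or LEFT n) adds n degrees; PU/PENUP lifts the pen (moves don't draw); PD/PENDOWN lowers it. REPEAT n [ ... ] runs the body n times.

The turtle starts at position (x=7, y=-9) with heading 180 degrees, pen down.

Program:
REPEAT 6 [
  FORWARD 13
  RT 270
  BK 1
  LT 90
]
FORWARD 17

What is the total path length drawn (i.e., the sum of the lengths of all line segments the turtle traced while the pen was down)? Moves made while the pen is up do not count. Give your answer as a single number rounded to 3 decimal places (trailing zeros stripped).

Answer: 101

Derivation:
Executing turtle program step by step:
Start: pos=(7,-9), heading=180, pen down
REPEAT 6 [
  -- iteration 1/6 --
  FD 13: (7,-9) -> (-6,-9) [heading=180, draw]
  RT 270: heading 180 -> 270
  BK 1: (-6,-9) -> (-6,-8) [heading=270, draw]
  LT 90: heading 270 -> 0
  -- iteration 2/6 --
  FD 13: (-6,-8) -> (7,-8) [heading=0, draw]
  RT 270: heading 0 -> 90
  BK 1: (7,-8) -> (7,-9) [heading=90, draw]
  LT 90: heading 90 -> 180
  -- iteration 3/6 --
  FD 13: (7,-9) -> (-6,-9) [heading=180, draw]
  RT 270: heading 180 -> 270
  BK 1: (-6,-9) -> (-6,-8) [heading=270, draw]
  LT 90: heading 270 -> 0
  -- iteration 4/6 --
  FD 13: (-6,-8) -> (7,-8) [heading=0, draw]
  RT 270: heading 0 -> 90
  BK 1: (7,-8) -> (7,-9) [heading=90, draw]
  LT 90: heading 90 -> 180
  -- iteration 5/6 --
  FD 13: (7,-9) -> (-6,-9) [heading=180, draw]
  RT 270: heading 180 -> 270
  BK 1: (-6,-9) -> (-6,-8) [heading=270, draw]
  LT 90: heading 270 -> 0
  -- iteration 6/6 --
  FD 13: (-6,-8) -> (7,-8) [heading=0, draw]
  RT 270: heading 0 -> 90
  BK 1: (7,-8) -> (7,-9) [heading=90, draw]
  LT 90: heading 90 -> 180
]
FD 17: (7,-9) -> (-10,-9) [heading=180, draw]
Final: pos=(-10,-9), heading=180, 13 segment(s) drawn

Segment lengths:
  seg 1: (7,-9) -> (-6,-9), length = 13
  seg 2: (-6,-9) -> (-6,-8), length = 1
  seg 3: (-6,-8) -> (7,-8), length = 13
  seg 4: (7,-8) -> (7,-9), length = 1
  seg 5: (7,-9) -> (-6,-9), length = 13
  seg 6: (-6,-9) -> (-6,-8), length = 1
  seg 7: (-6,-8) -> (7,-8), length = 13
  seg 8: (7,-8) -> (7,-9), length = 1
  seg 9: (7,-9) -> (-6,-9), length = 13
  seg 10: (-6,-9) -> (-6,-8), length = 1
  seg 11: (-6,-8) -> (7,-8), length = 13
  seg 12: (7,-8) -> (7,-9), length = 1
  seg 13: (7,-9) -> (-10,-9), length = 17
Total = 101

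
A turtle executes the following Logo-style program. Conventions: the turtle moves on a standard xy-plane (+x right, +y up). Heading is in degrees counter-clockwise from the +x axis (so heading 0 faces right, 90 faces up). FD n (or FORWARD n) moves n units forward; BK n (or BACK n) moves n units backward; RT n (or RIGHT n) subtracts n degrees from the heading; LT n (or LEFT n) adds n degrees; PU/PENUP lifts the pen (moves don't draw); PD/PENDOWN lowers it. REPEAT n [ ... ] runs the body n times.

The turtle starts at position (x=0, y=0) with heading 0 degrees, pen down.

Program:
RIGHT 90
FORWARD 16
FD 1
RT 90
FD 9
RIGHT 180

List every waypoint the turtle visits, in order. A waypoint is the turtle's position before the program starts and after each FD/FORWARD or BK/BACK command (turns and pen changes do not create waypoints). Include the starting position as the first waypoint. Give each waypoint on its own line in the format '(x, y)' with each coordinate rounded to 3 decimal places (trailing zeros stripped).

Executing turtle program step by step:
Start: pos=(0,0), heading=0, pen down
RT 90: heading 0 -> 270
FD 16: (0,0) -> (0,-16) [heading=270, draw]
FD 1: (0,-16) -> (0,-17) [heading=270, draw]
RT 90: heading 270 -> 180
FD 9: (0,-17) -> (-9,-17) [heading=180, draw]
RT 180: heading 180 -> 0
Final: pos=(-9,-17), heading=0, 3 segment(s) drawn
Waypoints (4 total):
(0, 0)
(0, -16)
(0, -17)
(-9, -17)

Answer: (0, 0)
(0, -16)
(0, -17)
(-9, -17)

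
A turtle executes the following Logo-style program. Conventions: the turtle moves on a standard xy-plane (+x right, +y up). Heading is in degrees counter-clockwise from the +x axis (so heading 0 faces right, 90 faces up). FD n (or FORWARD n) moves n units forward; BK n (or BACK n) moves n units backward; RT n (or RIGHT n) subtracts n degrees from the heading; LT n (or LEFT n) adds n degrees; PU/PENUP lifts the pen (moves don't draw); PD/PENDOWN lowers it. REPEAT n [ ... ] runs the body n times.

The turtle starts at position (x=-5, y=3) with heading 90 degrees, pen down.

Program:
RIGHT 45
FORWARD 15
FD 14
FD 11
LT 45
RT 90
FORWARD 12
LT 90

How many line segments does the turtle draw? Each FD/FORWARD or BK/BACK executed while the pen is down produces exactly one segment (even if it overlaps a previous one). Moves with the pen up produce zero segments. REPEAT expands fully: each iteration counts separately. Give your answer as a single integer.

Answer: 4

Derivation:
Executing turtle program step by step:
Start: pos=(-5,3), heading=90, pen down
RT 45: heading 90 -> 45
FD 15: (-5,3) -> (5.607,13.607) [heading=45, draw]
FD 14: (5.607,13.607) -> (15.506,23.506) [heading=45, draw]
FD 11: (15.506,23.506) -> (23.284,31.284) [heading=45, draw]
LT 45: heading 45 -> 90
RT 90: heading 90 -> 0
FD 12: (23.284,31.284) -> (35.284,31.284) [heading=0, draw]
LT 90: heading 0 -> 90
Final: pos=(35.284,31.284), heading=90, 4 segment(s) drawn
Segments drawn: 4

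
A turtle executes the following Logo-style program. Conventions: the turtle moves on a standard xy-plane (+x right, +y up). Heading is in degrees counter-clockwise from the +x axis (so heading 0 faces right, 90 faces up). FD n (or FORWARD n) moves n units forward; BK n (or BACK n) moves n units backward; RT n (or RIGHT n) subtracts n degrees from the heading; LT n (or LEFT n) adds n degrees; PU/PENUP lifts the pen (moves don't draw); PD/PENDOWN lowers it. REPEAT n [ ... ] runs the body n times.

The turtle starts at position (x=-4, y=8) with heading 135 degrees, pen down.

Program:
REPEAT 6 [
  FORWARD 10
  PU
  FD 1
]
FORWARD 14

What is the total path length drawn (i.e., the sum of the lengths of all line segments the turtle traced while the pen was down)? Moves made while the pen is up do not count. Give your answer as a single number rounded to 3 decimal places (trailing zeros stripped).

Executing turtle program step by step:
Start: pos=(-4,8), heading=135, pen down
REPEAT 6 [
  -- iteration 1/6 --
  FD 10: (-4,8) -> (-11.071,15.071) [heading=135, draw]
  PU: pen up
  FD 1: (-11.071,15.071) -> (-11.778,15.778) [heading=135, move]
  -- iteration 2/6 --
  FD 10: (-11.778,15.778) -> (-18.849,22.849) [heading=135, move]
  PU: pen up
  FD 1: (-18.849,22.849) -> (-19.556,23.556) [heading=135, move]
  -- iteration 3/6 --
  FD 10: (-19.556,23.556) -> (-26.627,30.627) [heading=135, move]
  PU: pen up
  FD 1: (-26.627,30.627) -> (-27.335,31.335) [heading=135, move]
  -- iteration 4/6 --
  FD 10: (-27.335,31.335) -> (-34.406,38.406) [heading=135, move]
  PU: pen up
  FD 1: (-34.406,38.406) -> (-35.113,39.113) [heading=135, move]
  -- iteration 5/6 --
  FD 10: (-35.113,39.113) -> (-42.184,46.184) [heading=135, move]
  PU: pen up
  FD 1: (-42.184,46.184) -> (-42.891,46.891) [heading=135, move]
  -- iteration 6/6 --
  FD 10: (-42.891,46.891) -> (-49.962,53.962) [heading=135, move]
  PU: pen up
  FD 1: (-49.962,53.962) -> (-50.669,54.669) [heading=135, move]
]
FD 14: (-50.669,54.669) -> (-60.569,64.569) [heading=135, move]
Final: pos=(-60.569,64.569), heading=135, 1 segment(s) drawn

Segment lengths:
  seg 1: (-4,8) -> (-11.071,15.071), length = 10
Total = 10

Answer: 10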